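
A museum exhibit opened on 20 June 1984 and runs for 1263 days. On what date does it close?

Advancing 1263 days from June 20, 1984.
June has 30 days, so 30 − 20 = 10 days remain after June 20, 1984; 1263 − 10 = 1253 left.
July 1984 has 31 days: 1253 − 31 = 1222 left.
August 1984 has 31 days: 1222 − 31 = 1191 left.
September 1984 has 30 days: 1191 − 30 = 1161 left.
October 1984 has 31 days: 1161 − 31 = 1130 left.
November 1984 has 30 days: 1130 − 30 = 1100 left.
December 1984 has 31 days: 1100 − 31 = 1069 left.
January 1985 has 31 days: 1069 − 31 = 1038 left.
February 1985 has 28 days (1985 is not a leap year): 1038 − 28 = 1010 left.
March 1985 has 31 days: 1010 − 31 = 979 left.
April 1985 has 30 days: 979 − 30 = 949 left.
May 1985 has 31 days: 949 − 31 = 918 left.
June 1985 has 30 days: 918 − 30 = 888 left.
July 1985 has 31 days: 888 − 31 = 857 left.
August 1985 has 31 days: 857 − 31 = 826 left.
September 1985 has 30 days: 826 − 30 = 796 left.
October 1985 has 31 days: 796 − 31 = 765 left.
November 1985 has 30 days: 765 − 30 = 735 left.
December 1985 has 31 days: 735 − 31 = 704 left.
January 1986 has 31 days: 704 − 31 = 673 left.
February 1986 has 28 days (1986 is not a leap year): 673 − 28 = 645 left.
March 1986 has 31 days: 645 − 31 = 614 left.
April 1986 has 30 days: 614 − 30 = 584 left.
May 1986 has 31 days: 584 − 31 = 553 left.
June 1986 has 30 days: 553 − 30 = 523 left.
July 1986 has 31 days: 523 − 31 = 492 left.
August 1986 has 31 days: 492 − 31 = 461 left.
September 1986 has 30 days: 461 − 30 = 431 left.
October 1986 has 31 days: 431 − 31 = 400 left.
November 1986 has 30 days: 400 − 30 = 370 left.
December 1986 has 31 days: 370 − 31 = 339 left.
January 1987 has 31 days: 339 − 31 = 308 left.
February 1987 has 28 days (1987 is not a leap year): 308 − 28 = 280 left.
March 1987 has 31 days: 280 − 31 = 249 left.
April 1987 has 30 days: 249 − 30 = 219 left.
May 1987 has 31 days: 219 − 31 = 188 left.
June 1987 has 30 days: 188 − 30 = 158 left.
July 1987 has 31 days: 158 − 31 = 127 left.
August 1987 has 31 days: 127 − 31 = 96 left.
September 1987 has 30 days: 96 − 30 = 66 left.
October 1987 has 31 days: 66 − 31 = 35 left.
November 1987 has 30 days: 35 − 30 = 5 left.
5 days into December 1987 → December 5, 1987.

December 5, 1987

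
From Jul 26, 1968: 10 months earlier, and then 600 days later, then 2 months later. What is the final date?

July 18, 1969

Subtracting 10 months from July 26, 1968:
month 7 − 10 = -3, which is month 9 of year 1967 → September 1967.
Day 26 is valid in September, giving September 26, 1967.
Adding 600 days from September 26, 1967:
September has 30 days, so 30 − 26 = 4 days remain after September 26, 1967; 600 − 4 = 596 left.
October 1967 has 31 days: 596 − 31 = 565 left.
November 1967 has 30 days: 565 − 30 = 535 left.
December 1967 has 31 days: 535 − 31 = 504 left.
January 1968 has 31 days: 504 − 31 = 473 left.
February 1968 has 29 days (1968 is a leap year): 473 − 29 = 444 left.
March 1968 has 31 days: 444 − 31 = 413 left.
April 1968 has 30 days: 413 − 30 = 383 left.
May 1968 has 31 days: 383 − 31 = 352 left.
June 1968 has 30 days: 352 − 30 = 322 left.
July 1968 has 31 days: 322 − 31 = 291 left.
August 1968 has 31 days: 291 − 31 = 260 left.
September 1968 has 30 days: 260 − 30 = 230 left.
October 1968 has 31 days: 230 − 31 = 199 left.
November 1968 has 30 days: 199 − 30 = 169 left.
December 1968 has 31 days: 169 − 31 = 138 left.
January 1969 has 31 days: 138 − 31 = 107 left.
February 1969 has 28 days (1969 is not a leap year): 107 − 28 = 79 left.
March 1969 has 31 days: 79 − 31 = 48 left.
April 1969 has 30 days: 48 − 30 = 18 left.
18 days into May 1969 → May 18, 1969.
Counting forward 2 months from May 18, 1969:
month 5 + 2 = 7 → July 1969.
Day 18 is valid in July, giving July 18, 1969.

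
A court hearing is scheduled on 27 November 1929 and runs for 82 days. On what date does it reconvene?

Adding 82 days from November 27, 1929.
November has 30 days, so 30 − 27 = 3 days remain after November 27, 1929; 82 − 3 = 79 left.
December 1929 has 31 days: 79 − 31 = 48 left.
January 1930 has 31 days: 48 − 31 = 17 left.
17 days into February 1930 → February 17, 1930.

February 17, 1930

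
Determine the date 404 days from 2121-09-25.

November 3, 2122

Counting forward 404 days from September 25, 2121.
September has 30 days, so 30 − 25 = 5 days remain after September 25, 2121; 404 − 5 = 399 left.
October 2121 has 31 days: 399 − 31 = 368 left.
November 2121 has 30 days: 368 − 30 = 338 left.
December 2121 has 31 days: 338 − 31 = 307 left.
January 2122 has 31 days: 307 − 31 = 276 left.
February 2122 has 28 days (2122 is not a leap year): 276 − 28 = 248 left.
March 2122 has 31 days: 248 − 31 = 217 left.
April 2122 has 30 days: 217 − 30 = 187 left.
May 2122 has 31 days: 187 − 31 = 156 left.
June 2122 has 30 days: 156 − 30 = 126 left.
July 2122 has 31 days: 126 − 31 = 95 left.
August 2122 has 31 days: 95 − 31 = 64 left.
September 2122 has 30 days: 64 − 30 = 34 left.
October 2122 has 31 days: 34 − 31 = 3 left.
3 days into November 2122 → November 3, 2122.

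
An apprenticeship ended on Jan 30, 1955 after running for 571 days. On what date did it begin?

July 8, 1953

Going back 571 days from January 30, 1955.
Going back 30 days from January 30, 1955 reaches the end of the previous month; 571 − 30 = 541 left.
December 1954 has 31 days: 541 − 31 = 510 left.
November 1954 has 30 days: 510 − 30 = 480 left.
October 1954 has 31 days: 480 − 31 = 449 left.
September 1954 has 30 days: 449 − 30 = 419 left.
August 1954 has 31 days: 419 − 31 = 388 left.
July 1954 has 31 days: 388 − 31 = 357 left.
June 1954 has 30 days: 357 − 30 = 327 left.
May 1954 has 31 days: 327 − 31 = 296 left.
April 1954 has 30 days: 296 − 30 = 266 left.
March 1954 has 31 days: 266 − 31 = 235 left.
February 1954 has 28 days (1954 is not a leap year): 235 − 28 = 207 left.
January 1954 has 31 days: 207 − 31 = 176 left.
December 1953 has 31 days: 176 − 31 = 145 left.
November 1953 has 30 days: 145 − 30 = 115 left.
October 1953 has 31 days: 115 − 31 = 84 left.
September 1953 has 30 days: 84 − 30 = 54 left.
August 1953 has 31 days: 54 − 31 = 23 left.
July 1953 has 31 days; 31 − 23 = 8 → July 8, 1953.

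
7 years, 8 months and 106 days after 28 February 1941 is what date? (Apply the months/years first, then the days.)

Advancing 7 years, 8 months and 106 days from February 28, 1941: first the month/year part, then the days.
+7 years → 1948; month 2 + 8 = 10 → October 1948.
Day 28 is valid in October, giving October 28, 1948.
Now add 106 days from October 28, 1948.
October has 31 days, so 31 − 28 = 3 days remain after October 28, 1948; 106 − 3 = 103 left.
November 1948 has 30 days: 103 − 30 = 73 left.
December 1948 has 31 days: 73 − 31 = 42 left.
January 1949 has 31 days: 42 − 31 = 11 left.
11 days into February 1949 → February 11, 1949.

February 11, 1949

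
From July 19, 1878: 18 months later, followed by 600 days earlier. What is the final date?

May 29, 1878

Adding 18 months from July 19, 1878:
month 7 + 18 = 25, which is month 1 of year 1880 → January 1880.
Day 19 is valid in January, giving January 19, 1880.
Going back 600 days from January 19, 1880:
Going back 19 days from January 19, 1880 reaches the end of the previous month; 600 − 19 = 581 left.
December 1879 has 31 days: 581 − 31 = 550 left.
November 1879 has 30 days: 550 − 30 = 520 left.
October 1879 has 31 days: 520 − 31 = 489 left.
September 1879 has 30 days: 489 − 30 = 459 left.
August 1879 has 31 days: 459 − 31 = 428 left.
July 1879 has 31 days: 428 − 31 = 397 left.
June 1879 has 30 days: 397 − 30 = 367 left.
May 1879 has 31 days: 367 − 31 = 336 left.
April 1879 has 30 days: 336 − 30 = 306 left.
March 1879 has 31 days: 306 − 31 = 275 left.
February 1879 has 28 days (1879 is not a leap year): 275 − 28 = 247 left.
January 1879 has 31 days: 247 − 31 = 216 left.
December 1878 has 31 days: 216 − 31 = 185 left.
November 1878 has 30 days: 185 − 30 = 155 left.
October 1878 has 31 days: 155 − 31 = 124 left.
September 1878 has 30 days: 124 − 30 = 94 left.
August 1878 has 31 days: 94 − 31 = 63 left.
July 1878 has 31 days: 63 − 31 = 32 left.
June 1878 has 30 days: 32 − 30 = 2 left.
May 1878 has 31 days; 31 − 2 = 29 → May 29, 1878.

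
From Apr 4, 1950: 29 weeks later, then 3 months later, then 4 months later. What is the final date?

May 24, 1951

Advancing 29 weeks (= 203 days) from April 4, 1950:
April has 30 days, so 30 − 4 = 26 days remain after April 4, 1950; 203 − 26 = 177 left.
May 1950 has 31 days: 177 − 31 = 146 left.
June 1950 has 30 days: 146 − 30 = 116 left.
July 1950 has 31 days: 116 − 31 = 85 left.
August 1950 has 31 days: 85 − 31 = 54 left.
September 1950 has 30 days: 54 − 30 = 24 left.
24 days into October 1950 → October 24, 1950.
Counting forward 3 months from October 24, 1950:
month 10 + 3 = 13, which is month 1 of year 1951 → January 1951.
Day 24 is valid in January, giving January 24, 1951.
Counting forward 4 months from January 24, 1951:
month 1 + 4 = 5 → May 1951.
Day 24 is valid in May, giving May 24, 1951.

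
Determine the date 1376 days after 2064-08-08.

Advancing 1376 days from August 8, 2064.
August has 31 days, so 31 − 8 = 23 days remain after August 8, 2064; 1376 − 23 = 1353 left.
September 2064 has 30 days: 1353 − 30 = 1323 left.
October 2064 has 31 days: 1323 − 31 = 1292 left.
November 2064 has 30 days: 1292 − 30 = 1262 left.
December 2064 has 31 days: 1262 − 31 = 1231 left.
January 2065 has 31 days: 1231 − 31 = 1200 left.
February 2065 has 28 days (2065 is not a leap year): 1200 − 28 = 1172 left.
March 2065 has 31 days: 1172 − 31 = 1141 left.
April 2065 has 30 days: 1141 − 30 = 1111 left.
May 2065 has 31 days: 1111 − 31 = 1080 left.
June 2065 has 30 days: 1080 − 30 = 1050 left.
July 2065 has 31 days: 1050 − 31 = 1019 left.
August 2065 has 31 days: 1019 − 31 = 988 left.
September 2065 has 30 days: 988 − 30 = 958 left.
October 2065 has 31 days: 958 − 31 = 927 left.
November 2065 has 30 days: 927 − 30 = 897 left.
December 2065 has 31 days: 897 − 31 = 866 left.
January 2066 has 31 days: 866 − 31 = 835 left.
February 2066 has 28 days (2066 is not a leap year): 835 − 28 = 807 left.
March 2066 has 31 days: 807 − 31 = 776 left.
April 2066 has 30 days: 776 − 30 = 746 left.
May 2066 has 31 days: 746 − 31 = 715 left.
June 2066 has 30 days: 715 − 30 = 685 left.
July 2066 has 31 days: 685 − 31 = 654 left.
August 2066 has 31 days: 654 − 31 = 623 left.
September 2066 has 30 days: 623 − 30 = 593 left.
October 2066 has 31 days: 593 − 31 = 562 left.
November 2066 has 30 days: 562 − 30 = 532 left.
December 2066 has 31 days: 532 − 31 = 501 left.
January 2067 has 31 days: 501 − 31 = 470 left.
February 2067 has 28 days (2067 is not a leap year): 470 − 28 = 442 left.
March 2067 has 31 days: 442 − 31 = 411 left.
April 2067 has 30 days: 411 − 30 = 381 left.
May 2067 has 31 days: 381 − 31 = 350 left.
June 2067 has 30 days: 350 − 30 = 320 left.
July 2067 has 31 days: 320 − 31 = 289 left.
August 2067 has 31 days: 289 − 31 = 258 left.
September 2067 has 30 days: 258 − 30 = 228 left.
October 2067 has 31 days: 228 − 31 = 197 left.
November 2067 has 30 days: 197 − 30 = 167 left.
December 2067 has 31 days: 167 − 31 = 136 left.
January 2068 has 31 days: 136 − 31 = 105 left.
February 2068 has 29 days (2068 is a leap year): 105 − 29 = 76 left.
March 2068 has 31 days: 76 − 31 = 45 left.
April 2068 has 30 days: 45 − 30 = 15 left.
15 days into May 2068 → May 15, 2068.

May 15, 2068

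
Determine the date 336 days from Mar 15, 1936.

Counting forward 336 days from March 15, 1936.
March has 31 days, so 31 − 15 = 16 days remain after March 15, 1936; 336 − 16 = 320 left.
April 1936 has 30 days: 320 − 30 = 290 left.
May 1936 has 31 days: 290 − 31 = 259 left.
June 1936 has 30 days: 259 − 30 = 229 left.
July 1936 has 31 days: 229 − 31 = 198 left.
August 1936 has 31 days: 198 − 31 = 167 left.
September 1936 has 30 days: 167 − 30 = 137 left.
October 1936 has 31 days: 137 − 31 = 106 left.
November 1936 has 30 days: 106 − 30 = 76 left.
December 1936 has 31 days: 76 − 31 = 45 left.
January 1937 has 31 days: 45 − 31 = 14 left.
14 days into February 1937 → February 14, 1937.

February 14, 1937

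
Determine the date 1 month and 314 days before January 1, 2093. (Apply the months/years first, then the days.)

January 22, 2092

Counting back 1 month and 314 days from January 1, 2093: first the month/year part, then the days.
month 1 − 1 = 0, which is month 12 of year 2092 → December 2092.
Day 1 is valid in December, giving December 1, 2092.
Now subtract 314 days from December 1, 2092.
Going back 1 day from December 1, 2092 reaches the end of the previous month; 314 − 1 = 313 left.
November 2092 has 30 days: 313 − 30 = 283 left.
October 2092 has 31 days: 283 − 31 = 252 left.
September 2092 has 30 days: 252 − 30 = 222 left.
August 2092 has 31 days: 222 − 31 = 191 left.
July 2092 has 31 days: 191 − 31 = 160 left.
June 2092 has 30 days: 160 − 30 = 130 left.
May 2092 has 31 days: 130 − 31 = 99 left.
April 2092 has 30 days: 99 − 30 = 69 left.
March 2092 has 31 days: 69 − 31 = 38 left.
February 2092 has 29 days (2092 is a leap year): 38 − 29 = 9 left.
January 2092 has 31 days; 31 − 9 = 22 → January 22, 2092.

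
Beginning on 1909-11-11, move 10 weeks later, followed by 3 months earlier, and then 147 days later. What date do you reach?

March 16, 1910

Advancing 10 weeks (= 70 days) from November 11, 1909:
November has 30 days, so 30 − 11 = 19 days remain after November 11, 1909; 70 − 19 = 51 left.
December 1909 has 31 days: 51 − 31 = 20 left.
20 days into January 1910 → January 20, 1910.
Going back 3 months from January 20, 1910:
month 1 − 3 = -2, which is month 10 of year 1909 → October 1909.
Day 20 is valid in October, giving October 20, 1909.
Advancing 147 days from October 20, 1909:
October has 31 days, so 31 − 20 = 11 days remain after October 20, 1909; 147 − 11 = 136 left.
November 1909 has 30 days: 136 − 30 = 106 left.
December 1909 has 31 days: 106 − 31 = 75 left.
January 1910 has 31 days: 75 − 31 = 44 left.
February 1910 has 28 days (1910 is not a leap year): 44 − 28 = 16 left.
16 days into March 1910 → March 16, 1910.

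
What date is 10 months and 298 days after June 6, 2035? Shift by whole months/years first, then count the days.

January 29, 2037

Advancing 10 months and 298 days from June 6, 2035: first the month/year part, then the days.
month 6 + 10 = 16, which is month 4 of year 2036 → April 2036.
Day 6 is valid in April, giving April 6, 2036.
Now add 298 days from April 6, 2036.
April has 30 days, so 30 − 6 = 24 days remain after April 6, 2036; 298 − 24 = 274 left.
May 2036 has 31 days: 274 − 31 = 243 left.
June 2036 has 30 days: 243 − 30 = 213 left.
July 2036 has 31 days: 213 − 31 = 182 left.
August 2036 has 31 days: 182 − 31 = 151 left.
September 2036 has 30 days: 151 − 30 = 121 left.
October 2036 has 31 days: 121 − 31 = 90 left.
November 2036 has 30 days: 90 − 30 = 60 left.
December 2036 has 31 days: 60 − 31 = 29 left.
29 days into January 2037 → January 29, 2037.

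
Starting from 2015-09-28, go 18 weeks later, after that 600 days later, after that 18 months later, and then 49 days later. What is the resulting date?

May 11, 2019

Adding 18 weeks (= 126 days) from September 28, 2015:
September has 30 days, so 30 − 28 = 2 days remain after September 28, 2015; 126 − 2 = 124 left.
October 2015 has 31 days: 124 − 31 = 93 left.
November 2015 has 30 days: 93 − 30 = 63 left.
December 2015 has 31 days: 63 − 31 = 32 left.
January 2016 has 31 days: 32 − 31 = 1 left.
1 day into February 2016 → February 1, 2016.
Adding 600 days from February 1, 2016:
February has 29 days, so 29 − 1 = 28 days remain after February 1, 2016; 600 − 28 = 572 left.
March 2016 has 31 days: 572 − 31 = 541 left.
April 2016 has 30 days: 541 − 30 = 511 left.
May 2016 has 31 days: 511 − 31 = 480 left.
June 2016 has 30 days: 480 − 30 = 450 left.
July 2016 has 31 days: 450 − 31 = 419 left.
August 2016 has 31 days: 419 − 31 = 388 left.
September 2016 has 30 days: 388 − 30 = 358 left.
October 2016 has 31 days: 358 − 31 = 327 left.
November 2016 has 30 days: 327 − 30 = 297 left.
December 2016 has 31 days: 297 − 31 = 266 left.
January 2017 has 31 days: 266 − 31 = 235 left.
February 2017 has 28 days (2017 is not a leap year): 235 − 28 = 207 left.
March 2017 has 31 days: 207 − 31 = 176 left.
April 2017 has 30 days: 176 − 30 = 146 left.
May 2017 has 31 days: 146 − 31 = 115 left.
June 2017 has 30 days: 115 − 30 = 85 left.
July 2017 has 31 days: 85 − 31 = 54 left.
August 2017 has 31 days: 54 − 31 = 23 left.
23 days into September 2017 → September 23, 2017.
Advancing 18 months from September 23, 2017:
month 9 + 18 = 27, which is month 3 of year 2019 → March 2019.
Day 23 is valid in March, giving March 23, 2019.
Adding 49 days from March 23, 2019:
March has 31 days, so 31 − 23 = 8 days remain after March 23, 2019; 49 − 8 = 41 left.
April 2019 has 30 days: 41 − 30 = 11 left.
11 days into May 2019 → May 11, 2019.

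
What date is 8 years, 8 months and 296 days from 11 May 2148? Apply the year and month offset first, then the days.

Counting forward 8 years, 8 months and 296 days from May 11, 2148: first the month/year part, then the days.
+8 years → 2156; month 5 + 8 = 13, which is month 1 of year 2157 → January 2157.
Day 11 is valid in January, giving January 11, 2157.
Now add 296 days from January 11, 2157.
January has 31 days, so 31 − 11 = 20 days remain after January 11, 2157; 296 − 20 = 276 left.
February 2157 has 28 days (2157 is not a leap year): 276 − 28 = 248 left.
March 2157 has 31 days: 248 − 31 = 217 left.
April 2157 has 30 days: 217 − 30 = 187 left.
May 2157 has 31 days: 187 − 31 = 156 left.
June 2157 has 30 days: 156 − 30 = 126 left.
July 2157 has 31 days: 126 − 31 = 95 left.
August 2157 has 31 days: 95 − 31 = 64 left.
September 2157 has 30 days: 64 − 30 = 34 left.
October 2157 has 31 days: 34 − 31 = 3 left.
3 days into November 2157 → November 3, 2157.

November 3, 2157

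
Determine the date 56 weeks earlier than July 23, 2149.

June 26, 2148

Going back 56 weeks = 392 days from July 23, 2149.
Going back 23 days from July 23, 2149 reaches the end of the previous month; 392 − 23 = 369 left.
June 2149 has 30 days: 369 − 30 = 339 left.
May 2149 has 31 days: 339 − 31 = 308 left.
April 2149 has 30 days: 308 − 30 = 278 left.
March 2149 has 31 days: 278 − 31 = 247 left.
February 2149 has 28 days (2149 is not a leap year): 247 − 28 = 219 left.
January 2149 has 31 days: 219 − 31 = 188 left.
December 2148 has 31 days: 188 − 31 = 157 left.
November 2148 has 30 days: 157 − 30 = 127 left.
October 2148 has 31 days: 127 − 31 = 96 left.
September 2148 has 30 days: 96 − 30 = 66 left.
August 2148 has 31 days: 66 − 31 = 35 left.
July 2148 has 31 days: 35 − 31 = 4 left.
June 2148 has 30 days; 30 − 4 = 26 → June 26, 2148.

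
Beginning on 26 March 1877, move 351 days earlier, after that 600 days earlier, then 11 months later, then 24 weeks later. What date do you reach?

Going back 351 days from March 26, 1877:
Going back 26 days from March 26, 1877 reaches the end of the previous month; 351 − 26 = 325 left.
February 1877 has 28 days (1877 is not a leap year): 325 − 28 = 297 left.
January 1877 has 31 days: 297 − 31 = 266 left.
December 1876 has 31 days: 266 − 31 = 235 left.
November 1876 has 30 days: 235 − 30 = 205 left.
October 1876 has 31 days: 205 − 31 = 174 left.
September 1876 has 30 days: 174 − 30 = 144 left.
August 1876 has 31 days: 144 − 31 = 113 left.
July 1876 has 31 days: 113 − 31 = 82 left.
June 1876 has 30 days: 82 − 30 = 52 left.
May 1876 has 31 days: 52 − 31 = 21 left.
April 1876 has 30 days; 30 − 21 = 9 → April 9, 1876.
Subtracting 600 days from April 9, 1876:
Going back 9 days from April 9, 1876 reaches the end of the previous month; 600 − 9 = 591 left.
March 1876 has 31 days: 591 − 31 = 560 left.
February 1876 has 29 days (1876 is a leap year): 560 − 29 = 531 left.
January 1876 has 31 days: 531 − 31 = 500 left.
December 1875 has 31 days: 500 − 31 = 469 left.
November 1875 has 30 days: 469 − 30 = 439 left.
October 1875 has 31 days: 439 − 31 = 408 left.
September 1875 has 30 days: 408 − 30 = 378 left.
August 1875 has 31 days: 378 − 31 = 347 left.
July 1875 has 31 days: 347 − 31 = 316 left.
June 1875 has 30 days: 316 − 30 = 286 left.
May 1875 has 31 days: 286 − 31 = 255 left.
April 1875 has 30 days: 255 − 30 = 225 left.
March 1875 has 31 days: 225 − 31 = 194 left.
February 1875 has 28 days (1875 is not a leap year): 194 − 28 = 166 left.
January 1875 has 31 days: 166 − 31 = 135 left.
December 1874 has 31 days: 135 − 31 = 104 left.
November 1874 has 30 days: 104 − 30 = 74 left.
October 1874 has 31 days: 74 − 31 = 43 left.
September 1874 has 30 days: 43 − 30 = 13 left.
August 1874 has 31 days; 31 − 13 = 18 → August 18, 1874.
Advancing 11 months from August 18, 1874:
month 8 + 11 = 19, which is month 7 of year 1875 → July 1875.
Day 18 is valid in July, giving July 18, 1875.
Advancing 24 weeks (= 168 days) from July 18, 1875:
July has 31 days, so 31 − 18 = 13 days remain after July 18, 1875; 168 − 13 = 155 left.
August 1875 has 31 days: 155 − 31 = 124 left.
September 1875 has 30 days: 124 − 30 = 94 left.
October 1875 has 31 days: 94 − 31 = 63 left.
November 1875 has 30 days: 63 − 30 = 33 left.
December 1875 has 31 days: 33 − 31 = 2 left.
2 days into January 1876 → January 2, 1876.

January 2, 1876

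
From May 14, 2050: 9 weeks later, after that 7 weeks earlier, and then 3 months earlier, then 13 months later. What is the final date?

March 28, 2051

Adding 9 weeks (= 63 days) from May 14, 2050:
May has 31 days, so 31 − 14 = 17 days remain after May 14, 2050; 63 − 17 = 46 left.
June 2050 has 30 days: 46 − 30 = 16 left.
16 days into July 2050 → July 16, 2050.
Going back 7 weeks (= 49 days) from July 16, 2050:
Going back 16 days from July 16, 2050 reaches the end of the previous month; 49 − 16 = 33 left.
June 2050 has 30 days: 33 − 30 = 3 left.
May 2050 has 31 days; 31 − 3 = 28 → May 28, 2050.
Going back 3 months from May 28, 2050:
month 5 − 3 = 2 → February 2050.
Day 28 is valid in February, giving February 28, 2050.
Adding 13 months from February 28, 2050:
month 2 + 13 = 15, which is month 3 of year 2051 → March 2051.
Day 28 is valid in March, giving March 28, 2051.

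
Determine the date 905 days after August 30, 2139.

February 20, 2142

Advancing 905 days from August 30, 2139.
August has 31 days, so 31 − 30 = 1 day remains after August 30, 2139; 905 − 1 = 904 left.
September 2139 has 30 days: 904 − 30 = 874 left.
October 2139 has 31 days: 874 − 31 = 843 left.
November 2139 has 30 days: 843 − 30 = 813 left.
December 2139 has 31 days: 813 − 31 = 782 left.
January 2140 has 31 days: 782 − 31 = 751 left.
February 2140 has 29 days (2140 is a leap year): 751 − 29 = 722 left.
March 2140 has 31 days: 722 − 31 = 691 left.
April 2140 has 30 days: 691 − 30 = 661 left.
May 2140 has 31 days: 661 − 31 = 630 left.
June 2140 has 30 days: 630 − 30 = 600 left.
July 2140 has 31 days: 600 − 31 = 569 left.
August 2140 has 31 days: 569 − 31 = 538 left.
September 2140 has 30 days: 538 − 30 = 508 left.
October 2140 has 31 days: 508 − 31 = 477 left.
November 2140 has 30 days: 477 − 30 = 447 left.
December 2140 has 31 days: 447 − 31 = 416 left.
January 2141 has 31 days: 416 − 31 = 385 left.
February 2141 has 28 days (2141 is not a leap year): 385 − 28 = 357 left.
March 2141 has 31 days: 357 − 31 = 326 left.
April 2141 has 30 days: 326 − 30 = 296 left.
May 2141 has 31 days: 296 − 31 = 265 left.
June 2141 has 30 days: 265 − 30 = 235 left.
July 2141 has 31 days: 235 − 31 = 204 left.
August 2141 has 31 days: 204 − 31 = 173 left.
September 2141 has 30 days: 173 − 30 = 143 left.
October 2141 has 31 days: 143 − 31 = 112 left.
November 2141 has 30 days: 112 − 30 = 82 left.
December 2141 has 31 days: 82 − 31 = 51 left.
January 2142 has 31 days: 51 − 31 = 20 left.
20 days into February 2142 → February 20, 2142.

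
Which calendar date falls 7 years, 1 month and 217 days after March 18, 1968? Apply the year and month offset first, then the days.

Advancing 7 years, 1 month and 217 days from March 18, 1968: first the month/year part, then the days.
+7 years → 1975; month 3 + 1 = 4 → April 1975.
Day 18 is valid in April, giving April 18, 1975.
Now add 217 days from April 18, 1975.
April has 30 days, so 30 − 18 = 12 days remain after April 18, 1975; 217 − 12 = 205 left.
May 1975 has 31 days: 205 − 31 = 174 left.
June 1975 has 30 days: 174 − 30 = 144 left.
July 1975 has 31 days: 144 − 31 = 113 left.
August 1975 has 31 days: 113 − 31 = 82 left.
September 1975 has 30 days: 82 − 30 = 52 left.
October 1975 has 31 days: 52 − 31 = 21 left.
21 days into November 1975 → November 21, 1975.

November 21, 1975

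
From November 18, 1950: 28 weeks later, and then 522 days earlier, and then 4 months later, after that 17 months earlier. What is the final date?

November 27, 1948

Counting forward 28 weeks (= 196 days) from November 18, 1950:
November has 30 days, so 30 − 18 = 12 days remain after November 18, 1950; 196 − 12 = 184 left.
December 1950 has 31 days: 184 − 31 = 153 left.
January 1951 has 31 days: 153 − 31 = 122 left.
February 1951 has 28 days (1951 is not a leap year): 122 − 28 = 94 left.
March 1951 has 31 days: 94 − 31 = 63 left.
April 1951 has 30 days: 63 − 30 = 33 left.
May 1951 has 31 days: 33 − 31 = 2 left.
2 days into June 1951 → June 2, 1951.
Going back 522 days from June 2, 1951:
Going back 2 days from June 2, 1951 reaches the end of the previous month; 522 − 2 = 520 left.
May 1951 has 31 days: 520 − 31 = 489 left.
April 1951 has 30 days: 489 − 30 = 459 left.
March 1951 has 31 days: 459 − 31 = 428 left.
February 1951 has 28 days (1951 is not a leap year): 428 − 28 = 400 left.
January 1951 has 31 days: 400 − 31 = 369 left.
December 1950 has 31 days: 369 − 31 = 338 left.
November 1950 has 30 days: 338 − 30 = 308 left.
October 1950 has 31 days: 308 − 31 = 277 left.
September 1950 has 30 days: 277 − 30 = 247 left.
August 1950 has 31 days: 247 − 31 = 216 left.
July 1950 has 31 days: 216 − 31 = 185 left.
June 1950 has 30 days: 185 − 30 = 155 left.
May 1950 has 31 days: 155 − 31 = 124 left.
April 1950 has 30 days: 124 − 30 = 94 left.
March 1950 has 31 days: 94 − 31 = 63 left.
February 1950 has 28 days (1950 is not a leap year): 63 − 28 = 35 left.
January 1950 has 31 days: 35 − 31 = 4 left.
December 1949 has 31 days; 31 − 4 = 27 → December 27, 1949.
Adding 4 months from December 27, 1949:
month 12 + 4 = 16, which is month 4 of year 1950 → April 1950.
Day 27 is valid in April, giving April 27, 1950.
Subtracting 17 months from April 27, 1950:
month 4 − 17 = -13, which is month 11 of year 1948 → November 1948.
Day 27 is valid in November, giving November 27, 1948.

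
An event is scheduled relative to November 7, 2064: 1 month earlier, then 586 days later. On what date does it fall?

Going back 1 month from November 7, 2064:
month 11 − 1 = 10 → October 2064.
Day 7 is valid in October, giving October 7, 2064.
Adding 586 days from October 7, 2064:
October has 31 days, so 31 − 7 = 24 days remain after October 7, 2064; 586 − 24 = 562 left.
November 2064 has 30 days: 562 − 30 = 532 left.
December 2064 has 31 days: 532 − 31 = 501 left.
January 2065 has 31 days: 501 − 31 = 470 left.
February 2065 has 28 days (2065 is not a leap year): 470 − 28 = 442 left.
March 2065 has 31 days: 442 − 31 = 411 left.
April 2065 has 30 days: 411 − 30 = 381 left.
May 2065 has 31 days: 381 − 31 = 350 left.
June 2065 has 30 days: 350 − 30 = 320 left.
July 2065 has 31 days: 320 − 31 = 289 left.
August 2065 has 31 days: 289 − 31 = 258 left.
September 2065 has 30 days: 258 − 30 = 228 left.
October 2065 has 31 days: 228 − 31 = 197 left.
November 2065 has 30 days: 197 − 30 = 167 left.
December 2065 has 31 days: 167 − 31 = 136 left.
January 2066 has 31 days: 136 − 31 = 105 left.
February 2066 has 28 days (2066 is not a leap year): 105 − 28 = 77 left.
March 2066 has 31 days: 77 − 31 = 46 left.
April 2066 has 30 days: 46 − 30 = 16 left.
16 days into May 2066 → May 16, 2066.

May 16, 2066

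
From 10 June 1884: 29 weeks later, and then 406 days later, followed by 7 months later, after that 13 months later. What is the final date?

Advancing 29 weeks (= 203 days) from June 10, 1884:
June has 30 days, so 30 − 10 = 20 days remain after June 10, 1884; 203 − 20 = 183 left.
July 1884 has 31 days: 183 − 31 = 152 left.
August 1884 has 31 days: 152 − 31 = 121 left.
September 1884 has 30 days: 121 − 30 = 91 left.
October 1884 has 31 days: 91 − 31 = 60 left.
November 1884 has 30 days: 60 − 30 = 30 left.
30 days into December 1884 → December 30, 1884.
Counting forward 406 days from December 30, 1884:
December has 31 days, so 31 − 30 = 1 day remains after December 30, 1884; 406 − 1 = 405 left.
January 1885 has 31 days: 405 − 31 = 374 left.
February 1885 has 28 days (1885 is not a leap year): 374 − 28 = 346 left.
March 1885 has 31 days: 346 − 31 = 315 left.
April 1885 has 30 days: 315 − 30 = 285 left.
May 1885 has 31 days: 285 − 31 = 254 left.
June 1885 has 30 days: 254 − 30 = 224 left.
July 1885 has 31 days: 224 − 31 = 193 left.
August 1885 has 31 days: 193 − 31 = 162 left.
September 1885 has 30 days: 162 − 30 = 132 left.
October 1885 has 31 days: 132 − 31 = 101 left.
November 1885 has 30 days: 101 − 30 = 71 left.
December 1885 has 31 days: 71 − 31 = 40 left.
January 1886 has 31 days: 40 − 31 = 9 left.
9 days into February 1886 → February 9, 1886.
Advancing 7 months from February 9, 1886:
month 2 + 7 = 9 → September 1886.
Day 9 is valid in September, giving September 9, 1886.
Counting forward 13 months from September 9, 1886:
month 9 + 13 = 22, which is month 10 of year 1887 → October 1887.
Day 9 is valid in October, giving October 9, 1887.

October 9, 1887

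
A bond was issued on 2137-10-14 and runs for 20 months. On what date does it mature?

June 14, 2139

Counting forward 20 months from October 14, 2137.
month 10 + 20 = 30, which is month 6 of year 2139 → June 2139.
Day 14 is valid in June, giving June 14, 2139.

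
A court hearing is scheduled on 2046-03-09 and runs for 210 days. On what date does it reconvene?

October 5, 2046

Adding 210 days from March 9, 2046.
March has 31 days, so 31 − 9 = 22 days remain after March 9, 2046; 210 − 22 = 188 left.
April 2046 has 30 days: 188 − 30 = 158 left.
May 2046 has 31 days: 158 − 31 = 127 left.
June 2046 has 30 days: 127 − 30 = 97 left.
July 2046 has 31 days: 97 − 31 = 66 left.
August 2046 has 31 days: 66 − 31 = 35 left.
September 2046 has 30 days: 35 − 30 = 5 left.
5 days into October 2046 → October 5, 2046.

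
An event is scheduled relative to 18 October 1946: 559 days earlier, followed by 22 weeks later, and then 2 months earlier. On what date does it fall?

July 8, 1945

Counting back 559 days from October 18, 1946:
Going back 18 days from October 18, 1946 reaches the end of the previous month; 559 − 18 = 541 left.
September 1946 has 30 days: 541 − 30 = 511 left.
August 1946 has 31 days: 511 − 31 = 480 left.
July 1946 has 31 days: 480 − 31 = 449 left.
June 1946 has 30 days: 449 − 30 = 419 left.
May 1946 has 31 days: 419 − 31 = 388 left.
April 1946 has 30 days: 388 − 30 = 358 left.
March 1946 has 31 days: 358 − 31 = 327 left.
February 1946 has 28 days (1946 is not a leap year): 327 − 28 = 299 left.
January 1946 has 31 days: 299 − 31 = 268 left.
December 1945 has 31 days: 268 − 31 = 237 left.
November 1945 has 30 days: 237 − 30 = 207 left.
October 1945 has 31 days: 207 − 31 = 176 left.
September 1945 has 30 days: 176 − 30 = 146 left.
August 1945 has 31 days: 146 − 31 = 115 left.
July 1945 has 31 days: 115 − 31 = 84 left.
June 1945 has 30 days: 84 − 30 = 54 left.
May 1945 has 31 days: 54 − 31 = 23 left.
April 1945 has 30 days; 30 − 23 = 7 → April 7, 1945.
Advancing 22 weeks (= 154 days) from April 7, 1945:
April has 30 days, so 30 − 7 = 23 days remain after April 7, 1945; 154 − 23 = 131 left.
May 1945 has 31 days: 131 − 31 = 100 left.
June 1945 has 30 days: 100 − 30 = 70 left.
July 1945 has 31 days: 70 − 31 = 39 left.
August 1945 has 31 days: 39 − 31 = 8 left.
8 days into September 1945 → September 8, 1945.
Subtracting 2 months from September 8, 1945:
month 9 − 2 = 7 → July 1945.
Day 8 is valid in July, giving July 8, 1945.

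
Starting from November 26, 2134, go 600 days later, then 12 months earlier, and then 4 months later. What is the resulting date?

Adding 600 days from November 26, 2134:
November has 30 days, so 30 − 26 = 4 days remain after November 26, 2134; 600 − 4 = 596 left.
December 2134 has 31 days: 596 − 31 = 565 left.
January 2135 has 31 days: 565 − 31 = 534 left.
February 2135 has 28 days (2135 is not a leap year): 534 − 28 = 506 left.
March 2135 has 31 days: 506 − 31 = 475 left.
April 2135 has 30 days: 475 − 30 = 445 left.
May 2135 has 31 days: 445 − 31 = 414 left.
June 2135 has 30 days: 414 − 30 = 384 left.
July 2135 has 31 days: 384 − 31 = 353 left.
August 2135 has 31 days: 353 − 31 = 322 left.
September 2135 has 30 days: 322 − 30 = 292 left.
October 2135 has 31 days: 292 − 31 = 261 left.
November 2135 has 30 days: 261 − 30 = 231 left.
December 2135 has 31 days: 231 − 31 = 200 left.
January 2136 has 31 days: 200 − 31 = 169 left.
February 2136 has 29 days (2136 is a leap year): 169 − 29 = 140 left.
March 2136 has 31 days: 140 − 31 = 109 left.
April 2136 has 30 days: 109 − 30 = 79 left.
May 2136 has 31 days: 79 − 31 = 48 left.
June 2136 has 30 days: 48 − 30 = 18 left.
18 days into July 2136 → July 18, 2136.
Counting back 12 months from July 18, 2136:
month 7 − 12 = -5, which is month 7 of year 2135 → July 2135.
Day 18 is valid in July, giving July 18, 2135.
Counting forward 4 months from July 18, 2135:
month 7 + 4 = 11 → November 2135.
Day 18 is valid in November, giving November 18, 2135.

November 18, 2135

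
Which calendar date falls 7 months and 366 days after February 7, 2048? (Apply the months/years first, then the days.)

September 8, 2049

Advancing 7 months and 366 days from February 7, 2048: first the month/year part, then the days.
month 2 + 7 = 9 → September 2048.
Day 7 is valid in September, giving September 7, 2048.
Now add 366 days from September 7, 2048.
September has 30 days, so 30 − 7 = 23 days remain after September 7, 2048; 366 − 23 = 343 left.
October 2048 has 31 days: 343 − 31 = 312 left.
November 2048 has 30 days: 312 − 30 = 282 left.
December 2048 has 31 days: 282 − 31 = 251 left.
January 2049 has 31 days: 251 − 31 = 220 left.
February 2049 has 28 days (2049 is not a leap year): 220 − 28 = 192 left.
March 2049 has 31 days: 192 − 31 = 161 left.
April 2049 has 30 days: 161 − 30 = 131 left.
May 2049 has 31 days: 131 − 31 = 100 left.
June 2049 has 30 days: 100 − 30 = 70 left.
July 2049 has 31 days: 70 − 31 = 39 left.
August 2049 has 31 days: 39 − 31 = 8 left.
8 days into September 2049 → September 8, 2049.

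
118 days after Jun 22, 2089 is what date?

October 18, 2089

Advancing 118 days from June 22, 2089.
June has 30 days, so 30 − 22 = 8 days remain after June 22, 2089; 118 − 8 = 110 left.
July 2089 has 31 days: 110 − 31 = 79 left.
August 2089 has 31 days: 79 − 31 = 48 left.
September 2089 has 30 days: 48 − 30 = 18 left.
18 days into October 2089 → October 18, 2089.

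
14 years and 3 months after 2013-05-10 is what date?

Adding 14 years and 3 months from May 10, 2013.
+14 years → 2027; month 5 + 3 = 8 → August 2027.
Day 10 is valid in August, giving August 10, 2027.

August 10, 2027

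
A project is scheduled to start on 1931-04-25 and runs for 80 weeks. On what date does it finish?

November 5, 1932

Counting forward 80 weeks = 560 days from April 25, 1931.
April has 30 days, so 30 − 25 = 5 days remain after April 25, 1931; 560 − 5 = 555 left.
May 1931 has 31 days: 555 − 31 = 524 left.
June 1931 has 30 days: 524 − 30 = 494 left.
July 1931 has 31 days: 494 − 31 = 463 left.
August 1931 has 31 days: 463 − 31 = 432 left.
September 1931 has 30 days: 432 − 30 = 402 left.
October 1931 has 31 days: 402 − 31 = 371 left.
November 1931 has 30 days: 371 − 30 = 341 left.
December 1931 has 31 days: 341 − 31 = 310 left.
January 1932 has 31 days: 310 − 31 = 279 left.
February 1932 has 29 days (1932 is a leap year): 279 − 29 = 250 left.
March 1932 has 31 days: 250 − 31 = 219 left.
April 1932 has 30 days: 219 − 30 = 189 left.
May 1932 has 31 days: 189 − 31 = 158 left.
June 1932 has 30 days: 158 − 30 = 128 left.
July 1932 has 31 days: 128 − 31 = 97 left.
August 1932 has 31 days: 97 − 31 = 66 left.
September 1932 has 30 days: 66 − 30 = 36 left.
October 1932 has 31 days: 36 − 31 = 5 left.
5 days into November 1932 → November 5, 1932.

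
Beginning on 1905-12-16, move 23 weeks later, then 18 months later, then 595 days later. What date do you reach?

July 13, 1909

Advancing 23 weeks (= 161 days) from December 16, 1905:
December has 31 days, so 31 − 16 = 15 days remain after December 16, 1905; 161 − 15 = 146 left.
January 1906 has 31 days: 146 − 31 = 115 left.
February 1906 has 28 days (1906 is not a leap year): 115 − 28 = 87 left.
March 1906 has 31 days: 87 − 31 = 56 left.
April 1906 has 30 days: 56 − 30 = 26 left.
26 days into May 1906 → May 26, 1906.
Counting forward 18 months from May 26, 1906:
month 5 + 18 = 23, which is month 11 of year 1907 → November 1907.
Day 26 is valid in November, giving November 26, 1907.
Counting forward 595 days from November 26, 1907:
November has 30 days, so 30 − 26 = 4 days remain after November 26, 1907; 595 − 4 = 591 left.
December 1907 has 31 days: 591 − 31 = 560 left.
January 1908 has 31 days: 560 − 31 = 529 left.
February 1908 has 29 days (1908 is a leap year): 529 − 29 = 500 left.
March 1908 has 31 days: 500 − 31 = 469 left.
April 1908 has 30 days: 469 − 30 = 439 left.
May 1908 has 31 days: 439 − 31 = 408 left.
June 1908 has 30 days: 408 − 30 = 378 left.
July 1908 has 31 days: 378 − 31 = 347 left.
August 1908 has 31 days: 347 − 31 = 316 left.
September 1908 has 30 days: 316 − 30 = 286 left.
October 1908 has 31 days: 286 − 31 = 255 left.
November 1908 has 30 days: 255 − 30 = 225 left.
December 1908 has 31 days: 225 − 31 = 194 left.
January 1909 has 31 days: 194 − 31 = 163 left.
February 1909 has 28 days (1909 is not a leap year): 163 − 28 = 135 left.
March 1909 has 31 days: 135 − 31 = 104 left.
April 1909 has 30 days: 104 − 30 = 74 left.
May 1909 has 31 days: 74 − 31 = 43 left.
June 1909 has 30 days: 43 − 30 = 13 left.
13 days into July 1909 → July 13, 1909.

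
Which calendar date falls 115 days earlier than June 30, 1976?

March 7, 1976

Going back 115 days from June 30, 1976.
Going back 30 days from June 30, 1976 reaches the end of the previous month; 115 − 30 = 85 left.
May 1976 has 31 days: 85 − 31 = 54 left.
April 1976 has 30 days: 54 − 30 = 24 left.
March 1976 has 31 days; 31 − 24 = 7 → March 7, 1976.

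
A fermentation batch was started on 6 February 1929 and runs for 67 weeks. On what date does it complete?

Advancing 67 weeks = 469 days from February 6, 1929.
February has 28 days, so 28 − 6 = 22 days remain after February 6, 1929; 469 − 22 = 447 left.
March 1929 has 31 days: 447 − 31 = 416 left.
April 1929 has 30 days: 416 − 30 = 386 left.
May 1929 has 31 days: 386 − 31 = 355 left.
June 1929 has 30 days: 355 − 30 = 325 left.
July 1929 has 31 days: 325 − 31 = 294 left.
August 1929 has 31 days: 294 − 31 = 263 left.
September 1929 has 30 days: 263 − 30 = 233 left.
October 1929 has 31 days: 233 − 31 = 202 left.
November 1929 has 30 days: 202 − 30 = 172 left.
December 1929 has 31 days: 172 − 31 = 141 left.
January 1930 has 31 days: 141 − 31 = 110 left.
February 1930 has 28 days (1930 is not a leap year): 110 − 28 = 82 left.
March 1930 has 31 days: 82 − 31 = 51 left.
April 1930 has 30 days: 51 − 30 = 21 left.
21 days into May 1930 → May 21, 1930.

May 21, 1930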